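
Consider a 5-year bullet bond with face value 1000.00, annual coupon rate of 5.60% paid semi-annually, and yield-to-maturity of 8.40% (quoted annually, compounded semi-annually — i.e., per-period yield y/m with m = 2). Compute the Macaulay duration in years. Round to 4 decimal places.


Coupon per period c = face * coupon_rate / m = 28.000000
Periods per year m = 2; per-period yield y/m = 0.042000
Number of cashflows N = 10
Cashflows (t years, CF_t, discount factor 1/(1+y/m)^(m*t), PV):
  t = 0.5000: CF_t = 28.000000, DF = 0.959693, PV = 26.871401
  t = 1.0000: CF_t = 28.000000, DF = 0.921010, PV = 25.788293
  t = 1.5000: CF_t = 28.000000, DF = 0.883887, PV = 24.748842
  t = 2.0000: CF_t = 28.000000, DF = 0.848260, PV = 23.751287
  t = 2.5000: CF_t = 28.000000, DF = 0.814069, PV = 22.793942
  t = 3.0000: CF_t = 28.000000, DF = 0.781257, PV = 21.875184
  t = 3.5000: CF_t = 28.000000, DF = 0.749766, PV = 20.993459
  t = 4.0000: CF_t = 28.000000, DF = 0.719545, PV = 20.147273
  t = 4.5000: CF_t = 28.000000, DF = 0.690543, PV = 19.335195
  t = 5.0000: CF_t = 1028.000000, DF = 0.662709, PV = 681.264761
Price P = sum_t PV_t = 887.569637
Macaulay numerator sum_t t * PV_t:
  t * PV_t at t = 0.5000: 13.435701
  t * PV_t at t = 1.0000: 25.788293
  t * PV_t at t = 1.5000: 37.123262
  t * PV_t at t = 2.0000: 47.502575
  t * PV_t at t = 2.5000: 56.984855
  t * PV_t at t = 3.0000: 65.625552
  t * PV_t at t = 3.5000: 73.477106
  t * PV_t at t = 4.0000: 80.589094
  t * PV_t at t = 4.5000: 87.008378
  t * PV_t at t = 5.0000: 3406.323803
Macaulay duration D = (sum_t t * PV_t) / P = 3893.858619 / 887.569637 = 4.387102

Answer: Macaulay duration = 4.3871 years


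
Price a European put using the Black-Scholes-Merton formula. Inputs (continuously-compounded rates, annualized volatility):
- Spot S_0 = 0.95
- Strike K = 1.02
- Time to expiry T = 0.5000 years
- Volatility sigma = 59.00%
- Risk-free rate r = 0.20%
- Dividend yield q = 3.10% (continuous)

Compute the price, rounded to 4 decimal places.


Answer: Price = 0.2066

Derivation:
d1 = (ln(S/K) + (r - q + 0.5*sigma^2) * T) / (sigma * sqrt(T)) = 0.00342546
d2 = d1 - sigma * sqrt(T) = -0.41376754
exp(-rT) = 0.99900050; exp(-qT) = 0.98461951
P = K * exp(-rT) * N(-d2) - S_0 * exp(-qT) * N(-d1)
N(-d1) = 0.49863344; N(-d2) = 0.66047782
P = 1.0200 * 0.99900050 * 0.66047782 - 0.9500 * 0.98461951 * 0.49863344 = 0.2066


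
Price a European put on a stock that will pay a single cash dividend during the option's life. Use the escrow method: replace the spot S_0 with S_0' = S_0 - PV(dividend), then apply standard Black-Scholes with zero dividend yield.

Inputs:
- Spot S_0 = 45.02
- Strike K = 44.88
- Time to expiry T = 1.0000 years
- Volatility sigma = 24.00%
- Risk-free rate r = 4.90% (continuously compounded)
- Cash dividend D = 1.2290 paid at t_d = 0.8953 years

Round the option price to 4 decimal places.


Answer: Price = 3.6033

Derivation:
PV(D) = D * exp(-r * t_d) = 1.2290 * 0.95707866 = 1.17624967
S_0' = S_0 - PV(D) = 45.0200 - 1.17624967 = 43.84375033
d1 = (ln(S_0'/K) + (r + sigma^2/2)*T) / (sigma*sqrt(T)) = 0.22683302
d2 = d1 - sigma*sqrt(T) = -0.01316698
exp(-rT) = 0.95218113
N(-d1) = 0.41027680; N(-d2) = 0.50525272
P = K * exp(-rT) * N(-d2) - S_0' * N(-d1) = 44.8800 * 0.95218113 * 0.50525272 - 43.84375033 * 0.41027680 = 3.6033


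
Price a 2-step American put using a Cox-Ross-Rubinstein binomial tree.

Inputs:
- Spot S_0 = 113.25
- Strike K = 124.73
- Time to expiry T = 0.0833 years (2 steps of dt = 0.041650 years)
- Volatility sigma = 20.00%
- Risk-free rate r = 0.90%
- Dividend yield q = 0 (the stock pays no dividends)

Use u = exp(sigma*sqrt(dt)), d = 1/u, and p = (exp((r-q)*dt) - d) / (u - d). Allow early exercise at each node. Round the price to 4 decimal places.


Answer: Price = V(0,0) = 11.4800

Derivation:
dt = T/N = 0.041650
u = exp(sigma*sqrt(dt)) = 1.041661; d = 1/u = 0.960005
p = (exp((r-q)*dt) - d) / (u - d) = 0.494389
Discount per step: exp(-r*dt) = 0.999625
Stock lattice S(k, i) with i counting down-moves:
  k=0: S(0,0) = 113.2500
  k=1: S(1,0) = 117.9681; S(1,1) = 108.7206
  k=2: S(2,0) = 122.8828; S(2,1) = 113.2500; S(2,2) = 104.3723
Terminal payoffs V(N, i) = max(K - S_T, 0):
  V(2,0) = 1.847196; V(2,1) = 11.480000; V(2,2) = 20.357687
Backward induction: V(k, i) = exp(-r*dt) * [p * V(k+1, i) + (1-p) * V(k+1, i+1)]; then take max(V_cont, immediate exercise) for American.
  V(1,0) = exp(-r*dt) * [p*1.847196 + (1-p)*11.480000] = 6.715133; exercise = 6.761879; V(1,0) = max -> 6.761879
  V(1,1) = exp(-r*dt) * [p*11.480000 + (1-p)*20.357687] = 15.962674; exercise = 16.009420; V(1,1) = max -> 16.009420
  V(0,0) = exp(-r*dt) * [p*6.761879 + (1-p)*16.009420] = 11.433254; exercise = 11.480000; V(0,0) = max -> 11.480000


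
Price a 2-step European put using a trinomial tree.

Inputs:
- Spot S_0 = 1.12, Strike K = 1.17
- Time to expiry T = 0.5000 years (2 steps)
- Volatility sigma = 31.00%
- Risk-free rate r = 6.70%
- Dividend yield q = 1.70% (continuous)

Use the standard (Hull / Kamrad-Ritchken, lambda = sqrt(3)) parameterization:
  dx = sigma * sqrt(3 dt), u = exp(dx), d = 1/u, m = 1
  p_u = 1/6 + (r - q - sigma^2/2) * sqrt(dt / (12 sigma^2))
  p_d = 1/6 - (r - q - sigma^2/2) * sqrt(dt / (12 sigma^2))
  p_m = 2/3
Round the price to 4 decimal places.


dt = T/N = 0.250000; dx = sigma*sqrt(3*dt) = 0.268468
u = exp(dx) = 1.307959; d = 1/u = 0.764550
p_u = 0.167575, p_m = 0.666667, p_d = 0.165759
Discount per step: exp(-r*dt) = 0.983390
Stock lattice S(k, j) with j the centered position index:
  k=0: S(0,+0) = 1.1200
  k=1: S(1,-1) = 0.8563; S(1,+0) = 1.1200; S(1,+1) = 1.4649
  k=2: S(2,-2) = 0.6547; S(2,-1) = 0.8563; S(2,+0) = 1.1200; S(2,+1) = 1.4649; S(2,+2) = 1.9160
Terminal payoffs V(N, j) = max(K - S_T, 0):
  V(2,-2) = 0.515319; V(2,-1) = 0.313704; V(2,+0) = 0.050000; V(2,+1) = 0.000000; V(2,+2) = 0.000000
Backward induction: V(k, j) = exp(-r*dt) * [p_u * V(k+1, j+1) + p_m * V(k+1, j) + p_d * V(k+1, j-1)]
  V(1,-1) = exp(-r*dt) * [p_u*0.050000 + p_m*0.313704 + p_d*0.515319] = 0.297901
  V(1,+0) = exp(-r*dt) * [p_u*0.000000 + p_m*0.050000 + p_d*0.313704] = 0.083915
  V(1,+1) = exp(-r*dt) * [p_u*0.000000 + p_m*0.000000 + p_d*0.050000] = 0.008150
  V(0,+0) = exp(-r*dt) * [p_u*0.008150 + p_m*0.083915 + p_d*0.297901] = 0.104917

Answer: Price = V(0,0) = 0.1049


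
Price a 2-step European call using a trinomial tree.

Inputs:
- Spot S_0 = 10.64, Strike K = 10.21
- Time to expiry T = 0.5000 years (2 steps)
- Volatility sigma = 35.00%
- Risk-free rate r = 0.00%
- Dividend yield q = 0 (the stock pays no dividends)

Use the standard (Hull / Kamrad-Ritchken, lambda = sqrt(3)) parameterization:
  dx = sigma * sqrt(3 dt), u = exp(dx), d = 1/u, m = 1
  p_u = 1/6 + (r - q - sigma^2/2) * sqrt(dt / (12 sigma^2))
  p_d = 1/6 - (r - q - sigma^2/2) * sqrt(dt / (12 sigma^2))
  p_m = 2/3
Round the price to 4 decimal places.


dt = T/N = 0.250000; dx = sigma*sqrt(3*dt) = 0.303109
u = exp(dx) = 1.354062; d = 1/u = 0.738519
p_u = 0.141408, p_m = 0.666667, p_d = 0.191926
Discount per step: exp(-r*dt) = 1.000000
Stock lattice S(k, j) with j the centered position index:
  k=0: S(0,+0) = 10.6400
  k=1: S(1,-1) = 7.8578; S(1,+0) = 10.6400; S(1,+1) = 14.4072
  k=2: S(2,-2) = 5.8032; S(2,-1) = 7.8578; S(2,+0) = 10.6400; S(2,+1) = 14.4072; S(2,+2) = 19.5083
Terminal payoffs V(N, j) = max(S_T - K, 0):
  V(2,-2) = 0.000000; V(2,-1) = 0.000000; V(2,+0) = 0.430000; V(2,+1) = 4.197219; V(2,+2) = 9.298266
Backward induction: V(k, j) = exp(-r*dt) * [p_u * V(k+1, j+1) + p_m * V(k+1, j) + p_d * V(k+1, j-1)]
  V(1,-1) = exp(-r*dt) * [p_u*0.430000 + p_m*0.000000 + p_d*0.000000] = 0.060805
  V(1,+0) = exp(-r*dt) * [p_u*4.197219 + p_m*0.430000 + p_d*0.000000] = 0.880185
  V(1,+1) = exp(-r*dt) * [p_u*9.298266 + p_m*4.197219 + p_d*0.430000] = 4.195519
  V(0,+0) = exp(-r*dt) * [p_u*4.195519 + p_m*0.880185 + p_d*0.060805] = 1.191739

Answer: Price = V(0,0) = 1.1917


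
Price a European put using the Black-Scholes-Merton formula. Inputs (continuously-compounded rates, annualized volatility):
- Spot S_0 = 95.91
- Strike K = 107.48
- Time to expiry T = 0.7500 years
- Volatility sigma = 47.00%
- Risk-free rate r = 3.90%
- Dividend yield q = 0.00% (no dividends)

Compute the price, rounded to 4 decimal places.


Answer: Price = 20.7291

Derivation:
d1 = (ln(S/K) + (r - q + 0.5*sigma^2) * T) / (sigma * sqrt(T)) = -0.00443953
d2 = d1 - sigma * sqrt(T) = -0.41147147
exp(-rT) = 0.97117364; exp(-qT) = 1.00000000
P = K * exp(-rT) * N(-d2) - S_0 * exp(-qT) * N(-d1)
N(-d1) = 0.50177111; N(-d2) = 0.65963657
P = 107.4800 * 0.97117364 * 0.65963657 - 95.9100 * 1.00000000 * 0.50177111 = 20.7291


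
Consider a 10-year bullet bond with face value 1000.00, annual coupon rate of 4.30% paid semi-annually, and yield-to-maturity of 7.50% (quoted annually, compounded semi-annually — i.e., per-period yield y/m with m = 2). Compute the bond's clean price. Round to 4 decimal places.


Coupon per period c = face * coupon_rate / m = 21.500000
Periods per year m = 2; per-period yield y/m = 0.037500
Number of cashflows N = 20
Cashflows (t years, CF_t, discount factor 1/(1+y/m)^(m*t), PV):
  t = 0.5000: CF_t = 21.500000, DF = 0.963855, PV = 20.722892
  t = 1.0000: CF_t = 21.500000, DF = 0.929017, PV = 19.973871
  t = 1.5000: CF_t = 21.500000, DF = 0.895438, PV = 19.251924
  t = 2.0000: CF_t = 21.500000, DF = 0.863073, PV = 18.556072
  t = 2.5000: CF_t = 21.500000, DF = 0.831878, PV = 17.885370
  t = 3.0000: CF_t = 21.500000, DF = 0.801810, PV = 17.238911
  t = 3.5000: CF_t = 21.500000, DF = 0.772829, PV = 16.615818
  t = 4.0000: CF_t = 21.500000, DF = 0.744895, PV = 16.015246
  t = 4.5000: CF_t = 21.500000, DF = 0.717971, PV = 15.436382
  t = 5.0000: CF_t = 21.500000, DF = 0.692020, PV = 14.878440
  t = 5.5000: CF_t = 21.500000, DF = 0.667008, PV = 14.340665
  t = 6.0000: CF_t = 21.500000, DF = 0.642899, PV = 13.822328
  t = 6.5000: CF_t = 21.500000, DF = 0.619662, PV = 13.322726
  t = 7.0000: CF_t = 21.500000, DF = 0.597264, PV = 12.841182
  t = 7.5000: CF_t = 21.500000, DF = 0.575676, PV = 12.377042
  t = 8.0000: CF_t = 21.500000, DF = 0.554869, PV = 11.929679
  t = 8.5000: CF_t = 21.500000, DF = 0.534813, PV = 11.498486
  t = 9.0000: CF_t = 21.500000, DF = 0.515483, PV = 11.082878
  t = 9.5000: CF_t = 21.500000, DF = 0.496851, PV = 10.682292
  t = 10.0000: CF_t = 1021.500000, DF = 0.478892, PV = 489.188527
Price P = sum_t PV_t = 777.660733

Answer: Price = 777.6607


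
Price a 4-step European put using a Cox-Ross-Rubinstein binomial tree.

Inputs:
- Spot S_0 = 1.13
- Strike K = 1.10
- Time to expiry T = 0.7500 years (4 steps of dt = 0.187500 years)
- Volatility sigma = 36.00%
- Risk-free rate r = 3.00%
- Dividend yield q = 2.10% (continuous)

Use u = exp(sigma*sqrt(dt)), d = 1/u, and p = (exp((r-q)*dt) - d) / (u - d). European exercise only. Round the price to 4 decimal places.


dt = T/N = 0.187500
u = exp(sigma*sqrt(dt)) = 1.168691; d = 1/u = 0.855658
p = (exp((r-q)*dt) - d) / (u - d) = 0.466503
Discount per step: exp(-r*dt) = 0.994391
Stock lattice S(k, i) with i counting down-moves:
  k=0: S(0,0) = 1.1300
  k=1: S(1,0) = 1.3206; S(1,1) = 0.9669
  k=2: S(2,0) = 1.5434; S(2,1) = 1.1300; S(2,2) = 0.8273
  k=3: S(3,0) = 1.8038; S(3,1) = 1.3206; S(3,2) = 0.9669; S(3,3) = 0.7079
  k=4: S(4,0) = 2.1080; S(4,1) = 1.5434; S(4,2) = 1.1300; S(4,3) = 0.8273; S(4,4) = 0.6057
Terminal payoffs V(N, i) = max(K - S_T, 0):
  V(4,0) = 0.000000; V(4,1) = 0.000000; V(4,2) = 0.000000; V(4,3) = 0.272670; V(4,4) = 0.494270
Backward induction: V(k, i) = exp(-r*dt) * [p * V(k+1, i) + (1-p) * V(k+1, i+1)].
  V(3,0) = exp(-r*dt) * [p*0.000000 + (1-p)*0.000000] = 0.000000
  V(3,1) = exp(-r*dt) * [p*0.000000 + (1-p)*0.000000] = 0.000000
  V(3,2) = exp(-r*dt) * [p*0.000000 + (1-p)*0.272670] = 0.144653
  V(3,3) = exp(-r*dt) * [p*0.272670 + (1-p)*0.494270] = 0.388700
  V(2,0) = exp(-r*dt) * [p*0.000000 + (1-p)*0.000000] = 0.000000
  V(2,1) = exp(-r*dt) * [p*0.000000 + (1-p)*0.144653] = 0.076739
  V(2,2) = exp(-r*dt) * [p*0.144653 + (1-p)*0.388700] = 0.273310
  V(1,0) = exp(-r*dt) * [p*0.000000 + (1-p)*0.076739] = 0.040710
  V(1,1) = exp(-r*dt) * [p*0.076739 + (1-p)*0.273310] = 0.180590
  V(0,0) = exp(-r*dt) * [p*0.040710 + (1-p)*0.180590] = 0.114689

Answer: Price = V(0,0) = 0.1147


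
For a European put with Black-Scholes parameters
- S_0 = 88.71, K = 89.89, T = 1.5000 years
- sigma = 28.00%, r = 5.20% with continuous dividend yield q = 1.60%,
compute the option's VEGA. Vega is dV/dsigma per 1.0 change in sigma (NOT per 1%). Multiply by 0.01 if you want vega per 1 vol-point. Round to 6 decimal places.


Answer: Vega = 40.568870

Derivation:
d1 = 0.2903984456; d2 = -0.0525301184
phi(d1) = 0.3824703436; exp(-qT) = 0.9762857098; exp(-rT) = 0.9249644265
Vega = S * exp(-qT) * phi(d1) * sqrt(T) = 88.7100 * 0.9762857098 * 0.3824703436 * 1.2247448714 = 40.568870


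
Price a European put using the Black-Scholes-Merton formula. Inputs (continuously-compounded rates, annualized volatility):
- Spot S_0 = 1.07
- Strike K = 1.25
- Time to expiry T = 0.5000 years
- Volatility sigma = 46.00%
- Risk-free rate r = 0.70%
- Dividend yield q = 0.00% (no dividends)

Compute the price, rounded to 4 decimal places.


Answer: Price = 0.2533

Derivation:
d1 = (ln(S/K) + (r - q + 0.5*sigma^2) * T) / (sigma * sqrt(T)) = -0.30462438
d2 = d1 - sigma * sqrt(T) = -0.62989350
exp(-rT) = 0.99650612; exp(-qT) = 1.00000000
P = K * exp(-rT) * N(-d2) - S_0 * exp(-qT) * N(-d1)
N(-d1) = 0.61967387; N(-d2) = 0.73561787
P = 1.2500 * 0.99650612 * 0.73561787 - 1.0700 * 1.00000000 * 0.61967387 = 0.2533


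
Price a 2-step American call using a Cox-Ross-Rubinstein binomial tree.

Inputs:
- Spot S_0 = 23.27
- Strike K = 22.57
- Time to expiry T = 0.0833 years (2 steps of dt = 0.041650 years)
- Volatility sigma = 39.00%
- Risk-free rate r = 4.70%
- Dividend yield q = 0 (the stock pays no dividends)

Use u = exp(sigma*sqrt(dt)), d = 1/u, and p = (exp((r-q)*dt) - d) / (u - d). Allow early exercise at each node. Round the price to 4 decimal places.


dt = T/N = 0.041650
u = exp(sigma*sqrt(dt)) = 1.082846; d = 1/u = 0.923493
p = (exp((r-q)*dt) - d) / (u - d) = 0.492409
Discount per step: exp(-r*dt) = 0.998044
Stock lattice S(k, i) with i counting down-moves:
  k=0: S(0,0) = 23.2700
  k=1: S(1,0) = 25.1978; S(1,1) = 21.4897
  k=2: S(2,0) = 27.2854; S(2,1) = 23.2700; S(2,2) = 19.8456
Terminal payoffs V(N, i) = max(S_T - K, 0):
  V(2,0) = 4.715351; V(2,1) = 0.700000; V(2,2) = 0.000000
Backward induction: V(k, i) = exp(-r*dt) * [p * V(k+1, i) + (1-p) * V(k+1, i+1)]; then take max(V_cont, immediate exercise) for American.
  V(1,0) = exp(-r*dt) * [p*4.715351 + (1-p)*0.700000] = 2.671958; exercise = 2.627820; V(1,0) = max -> 2.671958
  V(1,1) = exp(-r*dt) * [p*0.700000 + (1-p)*0.000000] = 0.344012; exercise = 0.000000; V(1,1) = max -> 0.344012
  V(0,0) = exp(-r*dt) * [p*2.671958 + (1-p)*0.344012] = 1.487399; exercise = 0.700000; V(0,0) = max -> 1.487399

Answer: Price = V(0,0) = 1.4874


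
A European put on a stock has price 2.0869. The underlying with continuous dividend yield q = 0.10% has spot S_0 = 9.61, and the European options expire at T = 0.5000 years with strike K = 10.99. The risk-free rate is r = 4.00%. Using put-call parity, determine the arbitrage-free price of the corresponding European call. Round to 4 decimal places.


Put-call parity: C - P = S_0 * exp(-qT) - K * exp(-rT).
S_0 * exp(-qT) = 9.6100 * 0.99950012 = 9.60519620
K * exp(-rT) = 10.9900 * 0.98019867 = 10.77238342
C = P + S*exp(-qT) - K*exp(-rT)
C = 2.0869 + 9.60519620 - 10.77238342 = 0.9197

Answer: Call price = 0.9197


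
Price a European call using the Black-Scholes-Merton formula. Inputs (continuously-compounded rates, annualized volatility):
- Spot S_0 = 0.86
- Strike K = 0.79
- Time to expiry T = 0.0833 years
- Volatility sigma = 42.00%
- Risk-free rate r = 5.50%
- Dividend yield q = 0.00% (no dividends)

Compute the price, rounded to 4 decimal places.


d1 = (ln(S/K) + (r - q + 0.5*sigma^2) * T) / (sigma * sqrt(T)) = 0.79878369
d2 = d1 - sigma * sqrt(T) = 0.67756438
exp(-rT) = 0.99542898; exp(-qT) = 1.00000000
C = S_0 * exp(-qT) * N(d1) - K * exp(-rT) * N(d2)
N(d1) = 0.78779207; N(d2) = 0.75097603
C = 0.8600 * 1.00000000 * 0.78779207 - 0.7900 * 0.99542898 * 0.75097603 = 0.0869

Answer: Price = 0.0869


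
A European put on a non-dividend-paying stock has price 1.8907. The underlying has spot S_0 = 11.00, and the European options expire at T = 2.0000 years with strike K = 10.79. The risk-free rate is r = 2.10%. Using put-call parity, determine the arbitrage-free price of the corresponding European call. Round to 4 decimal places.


Put-call parity: C - P = S_0 * exp(-qT) - K * exp(-rT).
S_0 * exp(-qT) = 11.0000 * 1.00000000 = 11.00000000
K * exp(-rT) = 10.7900 * 0.95886978 = 10.34620493
C = P + S*exp(-qT) - K*exp(-rT)
C = 1.8907 + 11.00000000 - 10.34620493 = 2.5445

Answer: Call price = 2.5445


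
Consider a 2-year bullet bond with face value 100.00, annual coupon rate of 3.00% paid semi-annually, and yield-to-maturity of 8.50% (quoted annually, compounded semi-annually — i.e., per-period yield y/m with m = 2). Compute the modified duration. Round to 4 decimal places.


Answer: Modified duration = 1.8737

Derivation:
Coupon per period c = face * coupon_rate / m = 1.500000
Periods per year m = 2; per-period yield y/m = 0.042500
Number of cashflows N = 4
Cashflows (t years, CF_t, discount factor 1/(1+y/m)^(m*t), PV):
  t = 0.5000: CF_t = 1.500000, DF = 0.959233, PV = 1.438849
  t = 1.0000: CF_t = 1.500000, DF = 0.920127, PV = 1.380191
  t = 1.5000: CF_t = 1.500000, DF = 0.882616, PV = 1.323924
  t = 2.0000: CF_t = 101.500000, DF = 0.846634, PV = 85.933359
Price P = sum_t PV_t = 90.076323
First compute Macaulay numerator sum_t t * PV_t:
  t * PV_t at t = 0.5000: 0.719424
  t * PV_t at t = 1.0000: 1.380191
  t * PV_t at t = 1.5000: 1.985886
  t * PV_t at t = 2.0000: 171.866718
Macaulay duration D = 175.952219 / 90.076323 = 1.953368
Modified duration = D / (1 + y/m) = 1.953368 / (1 + 0.042500) = 1.873734


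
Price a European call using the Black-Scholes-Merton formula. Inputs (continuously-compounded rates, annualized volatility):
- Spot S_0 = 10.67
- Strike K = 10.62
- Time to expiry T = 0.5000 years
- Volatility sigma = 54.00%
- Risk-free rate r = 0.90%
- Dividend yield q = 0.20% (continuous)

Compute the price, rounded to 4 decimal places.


Answer: Price = 1.6512

Derivation:
d1 = (ln(S/K) + (r - q + 0.5*sigma^2) * T) / (sigma * sqrt(T)) = 0.21238620
d2 = d1 - sigma * sqrt(T) = -0.16945146
exp(-rT) = 0.99551011; exp(-qT) = 0.99900050
C = S_0 * exp(-qT) * N(d1) - K * exp(-rT) * N(d2)
N(d1) = 0.58409712; N(d2) = 0.43272077
C = 10.6700 * 0.99900050 * 0.58409712 - 10.6200 * 0.99551011 * 0.43272077 = 1.6512


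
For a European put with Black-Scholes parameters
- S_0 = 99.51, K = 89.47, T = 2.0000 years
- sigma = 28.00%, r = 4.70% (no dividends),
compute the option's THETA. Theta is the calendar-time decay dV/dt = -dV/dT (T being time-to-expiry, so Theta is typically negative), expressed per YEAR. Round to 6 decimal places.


d1 = 0.7039620957; d2 = 0.3079822982
phi(d1) = 0.3113866631; exp(-qT) = 1.0000000000; exp(-rT) = 0.9102827622
Theta = -S*exp(-qT)*phi(d1)*sigma/(2*sqrt(T)) + r*K*exp(-rT)*N(-d2) - q*S*exp(-qT)*N(-d1)
N(-d1) = 0.2407281895; N(-d2) = 0.3790479010; sqrt(T) = 1.4142135624
Term 1 = -99.5100 * 1.0000000000 * 0.3113866631 * 0.2800 / (2 * 1.4142135624) = -3.0674660982
Term 2 = 0.0470 * 89.4700 * 0.9102827622 * 0.3790479010 = 1.4509274929
Term 3 = 0 (no dividend yield, q = 0)
Theta = -3.0674660982 + (1.4509274929) + (0.0000000000) = -1.616539

Answer: Theta = -1.616539


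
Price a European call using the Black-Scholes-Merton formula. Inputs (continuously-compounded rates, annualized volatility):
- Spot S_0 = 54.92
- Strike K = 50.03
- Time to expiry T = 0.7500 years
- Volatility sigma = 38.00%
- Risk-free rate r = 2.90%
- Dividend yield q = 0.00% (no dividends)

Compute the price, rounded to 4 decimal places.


Answer: Price = 10.1773

Derivation:
d1 = (ln(S/K) + (r - q + 0.5*sigma^2) * T) / (sigma * sqrt(T)) = 0.51400812
d2 = d1 - sigma * sqrt(T) = 0.18491847
exp(-rT) = 0.97848483; exp(-qT) = 1.00000000
C = S_0 * exp(-qT) * N(d1) - K * exp(-rT) * N(d2)
N(d1) = 0.69637684; N(d2) = 0.57335351
C = 54.9200 * 1.00000000 * 0.69637684 - 50.0300 * 0.97848483 * 0.57335351 = 10.1773


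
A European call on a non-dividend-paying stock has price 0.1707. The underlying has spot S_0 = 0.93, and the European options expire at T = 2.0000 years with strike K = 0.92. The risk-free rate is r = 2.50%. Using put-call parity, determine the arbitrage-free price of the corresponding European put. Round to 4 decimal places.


Answer: Put price = 0.1158

Derivation:
Put-call parity: C - P = S_0 * exp(-qT) - K * exp(-rT).
S_0 * exp(-qT) = 0.9300 * 1.00000000 = 0.93000000
K * exp(-rT) = 0.9200 * 0.95122942 = 0.87513107
P = C - S*exp(-qT) + K*exp(-rT)
P = 0.1707 - 0.93000000 + 0.87513107 = 0.1158


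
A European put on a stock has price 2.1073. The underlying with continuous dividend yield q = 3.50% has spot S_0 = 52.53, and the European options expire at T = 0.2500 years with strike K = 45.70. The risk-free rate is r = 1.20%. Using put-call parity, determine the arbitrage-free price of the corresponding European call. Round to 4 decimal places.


Put-call parity: C - P = S_0 * exp(-qT) - K * exp(-rT).
S_0 * exp(-qT) = 52.5300 * 0.99128817 = 52.07236756
K * exp(-rT) = 45.7000 * 0.99700450 = 45.56310544
C = P + S*exp(-qT) - K*exp(-rT)
C = 2.1073 + 52.07236756 - 45.56310544 = 8.6166

Answer: Call price = 8.6166


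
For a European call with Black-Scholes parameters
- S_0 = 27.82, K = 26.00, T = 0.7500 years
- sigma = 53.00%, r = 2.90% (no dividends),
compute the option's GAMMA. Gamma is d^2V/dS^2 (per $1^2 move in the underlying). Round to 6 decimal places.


d1 = 0.4242895896; d2 = -0.0347038744
phi(d1) = 0.3646018433; exp(-qT) = 1.0000000000; exp(-rT) = 0.9784848257
Gamma = exp(-qT) * phi(d1) / (S * sigma * sqrt(T)) = 1.0000000000 * 0.3646018433 / (27.8200 * 0.5300 * 0.8660254038) = 0.028553

Answer: Gamma = 0.028553


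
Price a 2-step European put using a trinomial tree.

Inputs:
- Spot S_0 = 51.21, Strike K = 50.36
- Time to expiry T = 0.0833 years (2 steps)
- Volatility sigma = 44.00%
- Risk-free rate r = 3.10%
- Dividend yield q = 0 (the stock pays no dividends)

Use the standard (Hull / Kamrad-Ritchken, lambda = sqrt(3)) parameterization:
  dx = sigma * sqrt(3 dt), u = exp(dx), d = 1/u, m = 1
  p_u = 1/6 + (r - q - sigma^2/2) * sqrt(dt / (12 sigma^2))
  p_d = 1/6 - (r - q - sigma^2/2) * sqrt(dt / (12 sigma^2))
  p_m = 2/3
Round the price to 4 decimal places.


Answer: Price = V(0,0) = 1.9174

Derivation:
dt = T/N = 0.041650; dx = sigma*sqrt(3*dt) = 0.155532
u = exp(dx) = 1.168280; d = 1/u = 0.855959
p_u = 0.157856, p_m = 0.666667, p_d = 0.175477
Discount per step: exp(-r*dt) = 0.998710
Stock lattice S(k, j) with j the centered position index:
  k=0: S(0,+0) = 51.2100
  k=1: S(1,-1) = 43.8337; S(1,+0) = 51.2100; S(1,+1) = 59.8276
  k=2: S(2,-2) = 37.5198; S(2,-1) = 43.8337; S(2,+0) = 51.2100; S(2,+1) = 59.8276; S(2,+2) = 69.8954
Terminal payoffs V(N, j) = max(K - S_T, 0):
  V(2,-2) = 12.840152; V(2,-1) = 6.526321; V(2,+0) = 0.000000; V(2,+1) = 0.000000; V(2,+2) = 0.000000
Backward induction: V(k, j) = exp(-r*dt) * [p_u * V(k+1, j+1) + p_m * V(k+1, j) + p_d * V(k+1, j-1)]
  V(1,-1) = exp(-r*dt) * [p_u*0.000000 + p_m*6.526321 + p_d*12.840152] = 6.595510
  V(1,+0) = exp(-r*dt) * [p_u*0.000000 + p_m*0.000000 + p_d*6.526321] = 1.143741
  V(1,+1) = exp(-r*dt) * [p_u*0.000000 + p_m*0.000000 + p_d*0.000000] = 0.000000
  V(0,+0) = exp(-r*dt) * [p_u*0.000000 + p_m*1.143741 + p_d*6.595510] = 1.917377


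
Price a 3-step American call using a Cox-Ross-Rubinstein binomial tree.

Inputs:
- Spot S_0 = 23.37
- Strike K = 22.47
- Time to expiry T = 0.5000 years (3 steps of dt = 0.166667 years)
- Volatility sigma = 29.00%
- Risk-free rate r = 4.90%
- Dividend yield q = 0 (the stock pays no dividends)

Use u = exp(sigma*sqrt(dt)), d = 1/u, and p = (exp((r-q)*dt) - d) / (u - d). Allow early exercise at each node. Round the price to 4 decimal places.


dt = T/N = 0.166667
u = exp(sigma*sqrt(dt)) = 1.125685; d = 1/u = 0.888348
p = (exp((r-q)*dt) - d) / (u - d) = 0.504987
Discount per step: exp(-r*dt) = 0.991867
Stock lattice S(k, i) with i counting down-moves:
  k=0: S(0,0) = 23.3700
  k=1: S(1,0) = 26.3073; S(1,1) = 20.7607
  k=2: S(2,0) = 29.6137; S(2,1) = 23.3700; S(2,2) = 18.4427
  k=3: S(3,0) = 33.3357; S(3,1) = 26.3073; S(3,2) = 20.7607; S(3,3) = 16.3835
Terminal payoffs V(N, i) = max(S_T - K, 0):
  V(3,0) = 10.865709; V(3,1) = 3.837265; V(3,2) = 0.000000; V(3,3) = 0.000000
Backward induction: V(k, i) = exp(-r*dt) * [p * V(k+1, i) + (1-p) * V(k+1, i+1)]; then take max(V_cont, immediate exercise) for American.
  V(2,0) = exp(-r*dt) * [p*10.865709 + (1-p)*3.837265] = 7.326460; exercise = 7.143702; V(2,0) = max -> 7.326460
  V(2,1) = exp(-r*dt) * [p*3.837265 + (1-p)*0.000000] = 1.922008; exercise = 0.900000; V(2,1) = max -> 1.922008
  V(2,2) = exp(-r*dt) * [p*0.000000 + (1-p)*0.000000] = 0.000000; exercise = 0.000000; V(2,2) = max -> 0.000000
  V(1,0) = exp(-r*dt) * [p*7.326460 + (1-p)*1.922008] = 4.613355; exercise = 3.837265; V(1,0) = max -> 4.613355
  V(1,1) = exp(-r*dt) * [p*1.922008 + (1-p)*0.000000] = 0.962695; exercise = 0.000000; V(1,1) = max -> 0.962695
  V(0,0) = exp(-r*dt) * [p*4.613355 + (1-p)*0.962695] = 2.783406; exercise = 0.900000; V(0,0) = max -> 2.783406

Answer: Price = V(0,0) = 2.7834


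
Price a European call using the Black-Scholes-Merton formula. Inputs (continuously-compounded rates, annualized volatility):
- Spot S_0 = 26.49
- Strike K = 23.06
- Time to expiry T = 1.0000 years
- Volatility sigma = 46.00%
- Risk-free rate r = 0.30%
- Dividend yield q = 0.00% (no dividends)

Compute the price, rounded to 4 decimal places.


d1 = (ln(S/K) + (r - q + 0.5*sigma^2) * T) / (sigma * sqrt(T)) = 0.53797345
d2 = d1 - sigma * sqrt(T) = 0.07797345
exp(-rT) = 0.99700450; exp(-qT) = 1.00000000
C = S_0 * exp(-qT) * N(d1) - K * exp(-rT) * N(d2)
N(d1) = 0.70470231; N(d2) = 0.53107541
C = 26.4900 * 1.00000000 * 0.70470231 - 23.0600 * 0.99700450 * 0.53107541 = 6.4576

Answer: Price = 6.4576


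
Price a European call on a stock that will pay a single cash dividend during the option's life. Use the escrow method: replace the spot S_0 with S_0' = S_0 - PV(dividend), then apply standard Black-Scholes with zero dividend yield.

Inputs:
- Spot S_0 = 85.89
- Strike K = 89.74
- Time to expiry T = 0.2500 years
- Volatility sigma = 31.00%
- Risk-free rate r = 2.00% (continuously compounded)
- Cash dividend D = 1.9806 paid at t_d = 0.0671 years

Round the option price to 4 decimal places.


Answer: Price = 3.0829

Derivation:
PV(D) = D * exp(-r * t_d) = 1.9806 * 0.99865890 = 1.97794382
S_0' = S_0 - PV(D) = 85.8900 - 1.97794382 = 83.91205618
d1 = (ln(S_0'/K) + (r + sigma^2/2)*T) / (sigma*sqrt(T)) = -0.32345032
d2 = d1 - sigma*sqrt(T) = -0.47845032
exp(-rT) = 0.99501248
N(d1) = 0.37317711; N(d2) = 0.31616486
C = S_0' * N(d1) - K * exp(-rT) * N(d2) = 83.91205618 * 0.37317711 - 89.7400 * 0.99501248 * 0.31616486 = 3.0829


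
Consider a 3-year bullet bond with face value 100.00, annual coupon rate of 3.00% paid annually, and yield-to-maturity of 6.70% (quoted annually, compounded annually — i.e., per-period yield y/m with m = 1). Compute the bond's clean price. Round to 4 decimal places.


Coupon per period c = face * coupon_rate / m = 3.000000
Periods per year m = 1; per-period yield y/m = 0.067000
Number of cashflows N = 3
Cashflows (t years, CF_t, discount factor 1/(1+y/m)^(m*t), PV):
  t = 1.0000: CF_t = 3.000000, DF = 0.937207, PV = 2.811621
  t = 2.0000: CF_t = 3.000000, DF = 0.878357, PV = 2.635072
  t = 3.0000: CF_t = 103.000000, DF = 0.823203, PV = 84.789869
Price P = sum_t PV_t = 90.236562

Answer: Price = 90.2366


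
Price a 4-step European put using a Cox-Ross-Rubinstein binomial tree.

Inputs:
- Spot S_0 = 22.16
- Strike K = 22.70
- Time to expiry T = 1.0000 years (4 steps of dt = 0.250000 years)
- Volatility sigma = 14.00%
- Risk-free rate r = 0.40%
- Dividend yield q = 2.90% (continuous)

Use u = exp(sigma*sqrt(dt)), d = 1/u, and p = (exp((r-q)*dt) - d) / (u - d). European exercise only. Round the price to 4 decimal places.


dt = T/N = 0.250000
u = exp(sigma*sqrt(dt)) = 1.072508; d = 1/u = 0.932394
p = (exp((r-q)*dt) - d) / (u - d) = 0.438040
Discount per step: exp(-r*dt) = 0.999000
Stock lattice S(k, i) with i counting down-moves:
  k=0: S(0,0) = 22.1600
  k=1: S(1,0) = 23.7668; S(1,1) = 20.6618
  k=2: S(2,0) = 25.4901; S(2,1) = 22.1600; S(2,2) = 19.2650
  k=3: S(3,0) = 27.3383; S(3,1) = 23.7668; S(3,2) = 20.6618; S(3,3) = 17.9625
  k=4: S(4,0) = 29.3206; S(4,1) = 25.4901; S(4,2) = 22.1600; S(4,3) = 19.2650; S(4,4) = 16.7482
Terminal payoffs V(N, i) = max(K - S_T, 0):
  V(4,0) = 0.000000; V(4,1) = 0.000000; V(4,2) = 0.540000; V(4,3) = 3.435022; V(4,4) = 5.951832
Backward induction: V(k, i) = exp(-r*dt) * [p * V(k+1, i) + (1-p) * V(k+1, i+1)].
  V(3,0) = exp(-r*dt) * [p*0.000000 + (1-p)*0.000000] = 0.000000
  V(3,1) = exp(-r*dt) * [p*0.000000 + (1-p)*0.540000] = 0.303155
  V(3,2) = exp(-r*dt) * [p*0.540000 + (1-p)*3.435022] = 2.164721
  V(3,3) = exp(-r*dt) * [p*3.435022 + (1-p)*5.951832] = 4.844522
  V(2,0) = exp(-r*dt) * [p*0.000000 + (1-p)*0.303155] = 0.170191
  V(2,1) = exp(-r*dt) * [p*0.303155 + (1-p)*2.164721] = 1.347932
  V(2,2) = exp(-r*dt) * [p*2.164721 + (1-p)*4.844522] = 3.666994
  V(1,0) = exp(-r*dt) * [p*0.170191 + (1-p)*1.347932] = 0.831203
  V(1,1) = exp(-r*dt) * [p*1.347932 + (1-p)*3.666994] = 2.648503
  V(0,0) = exp(-r*dt) * [p*0.831203 + (1-p)*2.648503] = 1.850602

Answer: Price = V(0,0) = 1.8506


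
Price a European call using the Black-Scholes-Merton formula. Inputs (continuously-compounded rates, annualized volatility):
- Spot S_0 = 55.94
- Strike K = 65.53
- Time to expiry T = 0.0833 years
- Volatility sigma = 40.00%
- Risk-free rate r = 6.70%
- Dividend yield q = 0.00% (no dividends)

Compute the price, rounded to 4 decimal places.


d1 = (ln(S/K) + (r - q + 0.5*sigma^2) * T) / (sigma * sqrt(T)) = -1.26450509
d2 = d1 - sigma * sqrt(T) = -1.37995205
exp(-rT) = 0.99443445; exp(-qT) = 1.00000000
C = S_0 * exp(-qT) * N(d1) - K * exp(-rT) * N(d2)
N(d1) = 0.10302440; N(d2) = 0.08380071
C = 55.9400 * 1.00000000 * 0.10302440 - 65.5300 * 0.99443445 * 0.08380071 = 0.3023

Answer: Price = 0.3023


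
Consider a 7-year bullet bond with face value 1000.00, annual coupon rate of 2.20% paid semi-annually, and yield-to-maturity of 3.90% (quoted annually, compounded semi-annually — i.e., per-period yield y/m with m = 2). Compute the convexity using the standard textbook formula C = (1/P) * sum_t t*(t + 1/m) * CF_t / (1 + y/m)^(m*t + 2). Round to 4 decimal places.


Answer: Convexity = 45.6726

Derivation:
Coupon per period c = face * coupon_rate / m = 11.000000
Periods per year m = 2; per-period yield y/m = 0.019500
Number of cashflows N = 14
Cashflows (t years, CF_t, discount factor 1/(1+y/m)^(m*t), PV):
  t = 0.5000: CF_t = 11.000000, DF = 0.980873, PV = 10.789603
  t = 1.0000: CF_t = 11.000000, DF = 0.962112, PV = 10.583230
  t = 1.5000: CF_t = 11.000000, DF = 0.943709, PV = 10.380804
  t = 2.0000: CF_t = 11.000000, DF = 0.925659, PV = 10.182250
  t = 2.5000: CF_t = 11.000000, DF = 0.907954, PV = 9.987494
  t = 3.0000: CF_t = 11.000000, DF = 0.890588, PV = 9.796463
  t = 3.5000: CF_t = 11.000000, DF = 0.873553, PV = 9.609086
  t = 4.0000: CF_t = 11.000000, DF = 0.856845, PV = 9.425293
  t = 4.5000: CF_t = 11.000000, DF = 0.840456, PV = 9.245015
  t = 5.0000: CF_t = 11.000000, DF = 0.824380, PV = 9.068185
  t = 5.5000: CF_t = 11.000000, DF = 0.808613, PV = 8.894738
  t = 6.0000: CF_t = 11.000000, DF = 0.793146, PV = 8.724608
  t = 6.5000: CF_t = 11.000000, DF = 0.777976, PV = 8.557732
  t = 7.0000: CF_t = 1011.000000, DF = 0.763095, PV = 771.489348
Price P = sum_t PV_t = 896.733848
Convexity numerator sum_t t*(t + 1/m) * CF_t / (1+y/m)^(m*t + 2):
  t = 0.5000: term = 5.190402
  t = 1.0000: term = 15.273375
  t = 1.5000: term = 29.962482
  t = 2.0000: term = 48.982315
  t = 2.5000: term = 72.068144
  t = 3.0000: term = 98.965573
  t = 3.5000: term = 129.430208
  t = 4.0000: term = 163.227335
  t = 4.5000: term = 200.131602
  t = 5.0000: term = 239.926720
  t = 5.5000: term = 282.405164
  t = 6.0000: term = 327.367883
  t = 6.5000: term = 374.624029
  t = 7.0000: term = 38968.597642
Convexity = (1/P) * sum = 40956.152875 / 896.733848 = 45.672585


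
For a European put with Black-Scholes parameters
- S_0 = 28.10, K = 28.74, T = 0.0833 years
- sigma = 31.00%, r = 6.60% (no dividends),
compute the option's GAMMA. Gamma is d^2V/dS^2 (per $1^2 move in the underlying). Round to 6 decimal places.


d1 = -0.1455206967; d2 = -0.2349920888
phi(d1) = 0.3947405088; exp(-qT) = 1.0000000000; exp(-rT) = 0.9945172852
Gamma = exp(-qT) * phi(d1) / (S * sigma * sqrt(T)) = 1.0000000000 * 0.3947405088 / (28.1000 * 0.3100 * 0.2886173938) = 0.157008

Answer: Gamma = 0.157008


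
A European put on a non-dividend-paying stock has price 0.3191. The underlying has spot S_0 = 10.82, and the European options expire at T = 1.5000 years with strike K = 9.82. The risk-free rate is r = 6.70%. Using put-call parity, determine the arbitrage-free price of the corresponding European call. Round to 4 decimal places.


Put-call parity: C - P = S_0 * exp(-qT) - K * exp(-rT).
S_0 * exp(-qT) = 10.8200 * 1.00000000 = 10.82000000
K * exp(-rT) = 9.8200 * 0.90438511 = 8.88106180
C = P + S*exp(-qT) - K*exp(-rT)
C = 0.3191 + 10.82000000 - 8.88106180 = 2.2580

Answer: Call price = 2.2580


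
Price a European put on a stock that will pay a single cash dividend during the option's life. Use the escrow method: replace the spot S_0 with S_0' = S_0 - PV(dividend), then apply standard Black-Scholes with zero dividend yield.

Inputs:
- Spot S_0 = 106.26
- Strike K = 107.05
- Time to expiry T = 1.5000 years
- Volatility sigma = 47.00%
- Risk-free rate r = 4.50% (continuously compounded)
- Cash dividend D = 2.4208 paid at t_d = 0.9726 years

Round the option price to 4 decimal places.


Answer: Price = 21.2137

Derivation:
PV(D) = D * exp(-r * t_d) = 2.4208 * 0.95717695 = 2.31713397
S_0' = S_0 - PV(D) = 106.2600 - 2.31713397 = 103.94286603
d1 = (ln(S_0'/K) + (r + sigma^2/2)*T) / (sigma*sqrt(T)) = 0.35390848
d2 = d1 - sigma*sqrt(T) = -0.22172161
exp(-rT) = 0.93472772
N(-d1) = 0.36170374; N(-d2) = 0.58773470
P = K * exp(-rT) * N(-d2) - S_0' * N(-d1) = 107.0500 * 0.93472772 * 0.58773470 - 103.94286603 * 0.36170374 = 21.2137


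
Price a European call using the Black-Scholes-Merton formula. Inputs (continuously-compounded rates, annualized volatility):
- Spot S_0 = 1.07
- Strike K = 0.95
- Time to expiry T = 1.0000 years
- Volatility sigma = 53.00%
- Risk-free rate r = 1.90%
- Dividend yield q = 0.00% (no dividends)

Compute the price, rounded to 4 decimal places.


d1 = (ln(S/K) + (r - q + 0.5*sigma^2) * T) / (sigma * sqrt(T)) = 0.52528668
d2 = d1 - sigma * sqrt(T) = -0.00471332
exp(-rT) = 0.98117936; exp(-qT) = 1.00000000
C = S_0 * exp(-qT) * N(d1) - K * exp(-rT) * N(d2)
N(d1) = 0.70030804; N(d2) = 0.49811967
C = 1.0700 * 1.00000000 * 0.70030804 - 0.9500 * 0.98117936 * 0.49811967 = 0.2850

Answer: Price = 0.2850


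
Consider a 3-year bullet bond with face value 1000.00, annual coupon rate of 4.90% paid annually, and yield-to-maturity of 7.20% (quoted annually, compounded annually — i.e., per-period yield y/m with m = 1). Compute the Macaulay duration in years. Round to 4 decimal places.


Answer: Macaulay duration = 2.8574 years

Derivation:
Coupon per period c = face * coupon_rate / m = 49.000000
Periods per year m = 1; per-period yield y/m = 0.072000
Number of cashflows N = 3
Cashflows (t years, CF_t, discount factor 1/(1+y/m)^(m*t), PV):
  t = 1.0000: CF_t = 49.000000, DF = 0.932836, PV = 45.708955
  t = 2.0000: CF_t = 49.000000, DF = 0.870183, PV = 42.638951
  t = 3.0000: CF_t = 1049.000000, DF = 0.811738, PV = 851.512705
Price P = sum_t PV_t = 939.860611
Macaulay numerator sum_t t * PV_t:
  t * PV_t at t = 1.0000: 45.708955
  t * PV_t at t = 2.0000: 85.277902
  t * PV_t at t = 3.0000: 2554.538114
Macaulay duration D = (sum_t t * PV_t) / P = 2685.524971 / 939.860611 = 2.857365


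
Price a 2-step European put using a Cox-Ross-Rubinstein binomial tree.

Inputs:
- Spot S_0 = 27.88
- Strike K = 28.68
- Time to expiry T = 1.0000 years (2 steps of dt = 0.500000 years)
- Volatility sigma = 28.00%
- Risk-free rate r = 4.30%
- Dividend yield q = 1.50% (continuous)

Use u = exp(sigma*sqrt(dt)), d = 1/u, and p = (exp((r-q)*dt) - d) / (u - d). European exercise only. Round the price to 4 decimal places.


dt = T/N = 0.500000
u = exp(sigma*sqrt(dt)) = 1.218950; d = 1/u = 0.820378
p = (exp((r-q)*dt) - d) / (u - d) = 0.486036
Discount per step: exp(-r*dt) = 0.978729
Stock lattice S(k, i) with i counting down-moves:
  k=0: S(0,0) = 27.8800
  k=1: S(1,0) = 33.9843; S(1,1) = 22.8721
  k=2: S(2,0) = 41.4252; S(2,1) = 27.8800; S(2,2) = 18.7638
Terminal payoffs V(N, i) = max(K - S_T, 0):
  V(2,0) = 0.000000; V(2,1) = 0.800000; V(2,2) = 9.916194
Backward induction: V(k, i) = exp(-r*dt) * [p * V(k+1, i) + (1-p) * V(k+1, i+1)].
  V(1,0) = exp(-r*dt) * [p*0.000000 + (1-p)*0.800000] = 0.402425
  V(1,1) = exp(-r*dt) * [p*0.800000 + (1-p)*9.916194] = 5.368718
  V(0,0) = exp(-r*dt) * [p*0.402425 + (1-p)*5.368718] = 2.892068

Answer: Price = V(0,0) = 2.8921


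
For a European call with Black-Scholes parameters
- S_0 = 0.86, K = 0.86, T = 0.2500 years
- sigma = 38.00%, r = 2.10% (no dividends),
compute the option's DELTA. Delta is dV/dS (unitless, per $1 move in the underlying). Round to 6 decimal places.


d1 = 0.1226315789; d2 = -0.0673684211
phi(d1) = 0.3959537825; exp(-qT) = 1.0000000000; exp(-rT) = 0.9947637572
N(d1) = 0.5488005766
Delta = exp(-qT) * N(d1) = 1.0000000000 * 0.5488005766 = 0.548801

Answer: Delta = 0.548801


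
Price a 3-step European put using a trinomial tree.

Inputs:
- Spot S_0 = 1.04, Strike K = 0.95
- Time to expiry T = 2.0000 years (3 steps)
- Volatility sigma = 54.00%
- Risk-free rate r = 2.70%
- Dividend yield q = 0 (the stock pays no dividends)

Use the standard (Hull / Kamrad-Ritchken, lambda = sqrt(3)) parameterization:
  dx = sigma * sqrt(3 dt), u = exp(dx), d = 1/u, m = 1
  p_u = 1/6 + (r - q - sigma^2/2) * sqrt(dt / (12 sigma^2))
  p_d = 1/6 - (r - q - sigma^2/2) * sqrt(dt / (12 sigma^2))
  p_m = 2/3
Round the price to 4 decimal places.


Answer: Price = V(0,0) = 0.2096

Derivation:
dt = T/N = 0.666667; dx = sigma*sqrt(3*dt) = 0.763675
u = exp(dx) = 2.146150; d = 1/u = 0.465951
p_u = 0.114812, p_m = 0.666667, p_d = 0.218521
Discount per step: exp(-r*dt) = 0.982161
Stock lattice S(k, j) with j the centered position index:
  k=0: S(0,+0) = 1.0400
  k=1: S(1,-1) = 0.4846; S(1,+0) = 1.0400; S(1,+1) = 2.2320
  k=2: S(2,-2) = 0.2258; S(2,-1) = 0.4846; S(2,+0) = 1.0400; S(2,+1) = 2.2320; S(2,+2) = 4.7902
  k=3: S(3,-3) = 0.1052; S(3,-2) = 0.2258; S(3,-1) = 0.4846; S(3,+0) = 1.0400; S(3,+1) = 2.2320; S(3,+2) = 4.7902; S(3,+3) = 10.2805
Terminal payoffs V(N, j) = max(K - S_T, 0):
  V(3,-3) = 0.844791; V(3,-2) = 0.724205; V(3,-1) = 0.465411; V(3,+0) = 0.000000; V(3,+1) = 0.000000; V(3,+2) = 0.000000; V(3,+3) = 0.000000
Backward induction: V(k, j) = exp(-r*dt) * [p_u * V(k+1, j+1) + p_m * V(k+1, j) + p_d * V(k+1, j-1)]
  V(2,-2) = exp(-r*dt) * [p_u*0.465411 + p_m*0.724205 + p_d*0.844791] = 0.707984
  V(2,-1) = exp(-r*dt) * [p_u*0.000000 + p_m*0.465411 + p_d*0.724205] = 0.460170
  V(2,+0) = exp(-r*dt) * [p_u*0.000000 + p_m*0.000000 + p_d*0.465411] = 0.099888
  V(2,+1) = exp(-r*dt) * [p_u*0.000000 + p_m*0.000000 + p_d*0.000000] = 0.000000
  V(2,+2) = exp(-r*dt) * [p_u*0.000000 + p_m*0.000000 + p_d*0.000000] = 0.000000
  V(1,-1) = exp(-r*dt) * [p_u*0.099888 + p_m*0.460170 + p_d*0.707984] = 0.464521
  V(1,+0) = exp(-r*dt) * [p_u*0.000000 + p_m*0.099888 + p_d*0.460170] = 0.164167
  V(1,+1) = exp(-r*dt) * [p_u*0.000000 + p_m*0.000000 + p_d*0.099888] = 0.021438
  V(0,+0) = exp(-r*dt) * [p_u*0.021438 + p_m*0.164167 + p_d*0.464521] = 0.209607


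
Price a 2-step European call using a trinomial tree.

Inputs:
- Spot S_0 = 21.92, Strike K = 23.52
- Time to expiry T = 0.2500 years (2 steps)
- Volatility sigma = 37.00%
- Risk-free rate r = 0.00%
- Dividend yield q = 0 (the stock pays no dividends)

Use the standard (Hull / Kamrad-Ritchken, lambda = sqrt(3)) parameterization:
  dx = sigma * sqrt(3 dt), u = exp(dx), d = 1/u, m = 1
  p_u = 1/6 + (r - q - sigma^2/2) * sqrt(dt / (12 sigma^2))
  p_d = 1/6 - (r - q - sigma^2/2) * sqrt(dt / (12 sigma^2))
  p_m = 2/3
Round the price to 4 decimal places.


dt = T/N = 0.125000; dx = sigma*sqrt(3*dt) = 0.226578
u = exp(dx) = 1.254300; d = 1/u = 0.797257
p_u = 0.147785, p_m = 0.666667, p_d = 0.185548
Discount per step: exp(-r*dt) = 1.000000
Stock lattice S(k, j) with j the centered position index:
  k=0: S(0,+0) = 21.9200
  k=1: S(1,-1) = 17.4759; S(1,+0) = 21.9200; S(1,+1) = 27.4943
  k=2: S(2,-2) = 13.9328; S(2,-1) = 17.4759; S(2,+0) = 21.9200; S(2,+1) = 27.4943; S(2,+2) = 34.4861
Terminal payoffs V(N, j) = max(S_T - K, 0):
  V(2,-2) = 0.000000; V(2,-1) = 0.000000; V(2,+0) = 0.000000; V(2,+1) = 3.974260; V(2,+2) = 10.966056
Backward induction: V(k, j) = exp(-r*dt) * [p_u * V(k+1, j+1) + p_m * V(k+1, j) + p_d * V(k+1, j-1)]
  V(1,-1) = exp(-r*dt) * [p_u*0.000000 + p_m*0.000000 + p_d*0.000000] = 0.000000
  V(1,+0) = exp(-r*dt) * [p_u*3.974260 + p_m*0.000000 + p_d*0.000000] = 0.587337
  V(1,+1) = exp(-r*dt) * [p_u*10.966056 + p_m*3.974260 + p_d*0.000000] = 4.270127
  V(0,+0) = exp(-r*dt) * [p_u*4.270127 + p_m*0.587337 + p_d*0.000000] = 1.022619

Answer: Price = V(0,0) = 1.0226
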